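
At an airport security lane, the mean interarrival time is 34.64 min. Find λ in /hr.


λ = 1/(interarrival time) in consistent units.
1 hour = 60 min, so λ = 60/34.64 = 1.7321 per hour

Final: 1.7321 /hr


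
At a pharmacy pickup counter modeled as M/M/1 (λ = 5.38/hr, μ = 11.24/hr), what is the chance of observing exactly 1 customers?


ρ = 5.38/11.24 = 0.4786
P_n = (1−ρ)·ρ^n = (1 − 0.4786)·0.4786^1 = 0.5214·0.478648 = 0.249544

Final: 0.249544


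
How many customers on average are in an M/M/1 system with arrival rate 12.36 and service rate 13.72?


ρ = λ/μ = 12.36/13.72 = 0.9009
L = ρ/(1−ρ) = 0.9009/(1 − 0.9009) = 0.9009/0.09913 = 9.0882

Final: 9.0882


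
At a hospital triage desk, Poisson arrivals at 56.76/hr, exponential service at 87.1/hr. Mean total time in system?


W = 1/(μ−λ) = 1/(87.1 − 56.76) = 1/30.34 = 0.03296 hr

Final: 0.03296 hr


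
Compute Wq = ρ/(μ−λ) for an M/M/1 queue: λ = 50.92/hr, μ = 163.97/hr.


ρ = 50.92/163.97 = 0.3105
Wq = ρ/(μ−λ) = 0.3105/(163.97 − 50.92) = 0.3105/113.05 = 0.002747 hr

Final: 0.002747 hr


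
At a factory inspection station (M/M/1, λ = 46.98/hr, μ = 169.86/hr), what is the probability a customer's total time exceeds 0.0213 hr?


W ~ Exponential(μ−λ) for M/M/1.
μ − λ = 169.86 − 46.98 = 122.8800
P(W > t) = e^{−(μ−λ)t} = e^{−2.6173} = 0.072996

Final: 0.072996


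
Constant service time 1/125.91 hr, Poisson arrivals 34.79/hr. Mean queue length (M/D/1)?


ρ = 34.79/125.91 = 0.2763
M/D/1: Lq = ρ²/(2(1−ρ)) = 0.07635/(2·0.7237) = 0.05275

Final: 0.05275


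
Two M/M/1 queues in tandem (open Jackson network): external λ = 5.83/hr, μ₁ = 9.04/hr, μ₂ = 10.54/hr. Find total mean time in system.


Each node sees arrival rate λ = 5.83/hr (tandem ⇒ throughput preserved).
W₁ = 1/(μ₁−λ) = 1/(9.04−5.83) = 0.31153 hr
W₂ = 1/(μ₂−λ) = 1/(10.54−5.83) = 0.21231 hr
W_total = W₁ + W₂ = 0.31153 + 0.21231 = 0.52384 hr

Final: 0.52384 hr


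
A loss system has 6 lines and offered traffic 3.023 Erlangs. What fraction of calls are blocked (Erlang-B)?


B(c,a) = (a^c/c!) / Σ_{k=0}^{c} a^k/k!
a^6/6! = 1.059977
Σ terms (k=0..6): 1.00000 + 3.02300 + 4.56926 + 4.60430 + 3.47970 + 2.10382 + 1.05998 = 19.840058
B = 1.059977/19.840058 = 0.053426

Final: 0.053426


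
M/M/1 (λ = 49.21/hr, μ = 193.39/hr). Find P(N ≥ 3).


ρ = 49.21/193.39 = 0.2545
P(N ≥ n) = ρ^n = 0.2545^3 = 0.016476

Final: 0.016476


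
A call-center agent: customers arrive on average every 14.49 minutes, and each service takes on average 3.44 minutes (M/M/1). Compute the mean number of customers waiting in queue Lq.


λ = 60/14.49 = 4.1408 /hr
μ = 60/3.44 = 17.4419 /hr
ρ = λ/μ = 4.1408/17.4419 = 0.2374
Lq = ρ²/(1−ρ) = 0.05636/0.7626 = 0.07391

Final: 0.07391


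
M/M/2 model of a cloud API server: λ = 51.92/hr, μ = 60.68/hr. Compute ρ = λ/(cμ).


ρ = λ/(cμ) = 51.92/(2·60.68) = 51.92/121.36 = 0.4278

Final: 0.4278


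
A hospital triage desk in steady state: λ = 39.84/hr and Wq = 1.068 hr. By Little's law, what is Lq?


Lq = λWq = 39.84·1.068 = 42.5491

Final: 42.5491


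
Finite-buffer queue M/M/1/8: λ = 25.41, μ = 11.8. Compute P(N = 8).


ρ = λ/μ = 25.41/11.8 = 2.1534
P_K = (1−ρ)ρ^K/(1−ρ^(K+1)) = (-1.1534·462.361072)/(1 − 995.643630)
= -533.282558/-994.643630 = 0.536154

Final: 0.536154


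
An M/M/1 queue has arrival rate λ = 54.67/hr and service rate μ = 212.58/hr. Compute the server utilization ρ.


ρ = λ/μ = 54.67/212.58 = 0.2572

Final: 0.2572


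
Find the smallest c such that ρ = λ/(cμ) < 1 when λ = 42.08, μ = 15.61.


Stability requires cμ > λ ⇔ c > λ/μ.
λ/μ = 42.08/15.61 = 2.6957
Minimum integer c = ⌊2.6957⌋ + 1 = 3
Check: 3·15.61 = 46.83 > 42.08, while 2·15.61 = 31.22 ≤ 42.08

Final: 3 servers


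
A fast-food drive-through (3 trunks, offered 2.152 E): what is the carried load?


B(3,2.152) = 0.233009 (Erlang-B)
Carried load = a(1 − B) = 2.152·(1 − 0.233009) = 2.152·0.766991 = 1.6506 E

Final: 1.6506 Erlangs


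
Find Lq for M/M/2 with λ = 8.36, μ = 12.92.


a = λ/μ = 0.6471; ρ = a/2 = 0.3235
P₀ = 0.511111
Lq = P₀·a^c·ρ / (c!·(1−ρ)²) = 0.511111·0.41869·0.3235/(2·0.45761)
= 0.07565

Final: 0.07565


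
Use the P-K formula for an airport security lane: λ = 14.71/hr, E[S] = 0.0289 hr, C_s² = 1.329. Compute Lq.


ρ = λ·E[S] = 14.71·0.0289 = 0.4251
Lq = ρ²(1+C_s²)/(2(1−ρ)) = 0.1807·(1+1.329)/(2·0.5749)
= 0.1807·2.3290/1.1498 = 0.36609

Final: 0.36609


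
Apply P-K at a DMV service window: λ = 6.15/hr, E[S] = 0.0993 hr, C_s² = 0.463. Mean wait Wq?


ρ = λ·E[S] = 6.15·0.0993 = 0.6107
E[S²] = E[S]²(1+C_s²) = 0.0993²·(1+0.463) = 0.014426
Wq = λ·E[S²]/(2(1−ρ)) = 6.15·0.014426/(2·0.3893) = 0.11395 hr

Final: 0.11395 hr


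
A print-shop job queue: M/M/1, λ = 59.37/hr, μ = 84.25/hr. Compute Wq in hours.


ρ = 59.37/84.25 = 0.7047
Wq = ρ/(μ−λ) = 0.7047/(84.25 − 59.37) = 0.7047/24.88 = 0.02832 hr

Final: 0.02832 hr


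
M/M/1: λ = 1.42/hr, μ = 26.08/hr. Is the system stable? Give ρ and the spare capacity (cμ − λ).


Total capacity cμ = 1·26.08 = 26.08/hr
ρ = λ/(cμ) = 1.42/26.08 = 0.05445
Stable ⇔ ρ < 1: YES
Spare capacity = cμ − λ = 26.08 − 1.42 = 24.66/hr

Final: ρ = 0.05445; stable; margin = 24.66/hr


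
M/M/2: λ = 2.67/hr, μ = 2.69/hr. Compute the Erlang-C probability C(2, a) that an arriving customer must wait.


a = λ/μ = 0.9926; ρ = a/2 = 0.4963
P₀ = 0.336646 (from M/M/c formula)
C(c,a) = [a^c/(c!(1−ρ))]·P₀ = [0.98519/(2·0.5037)]·0.336646
= 0.97791·0.336646 = 0.329211

Final: 0.329211


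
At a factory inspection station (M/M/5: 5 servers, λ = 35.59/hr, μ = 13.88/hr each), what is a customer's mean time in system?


a = 2.5641; ρ = 0.5128; P₀ = 0.074860
Lq = P₀·a^c·ρ/(c!(1−ρ)²) = 0.14940
Wq = Lq/λ = 0.14940/35.59 = 0.004198 hr
W = Wq + 1/μ = 0.004198 + 0.07205 = 0.07624 hr

Final: 0.07624 hr


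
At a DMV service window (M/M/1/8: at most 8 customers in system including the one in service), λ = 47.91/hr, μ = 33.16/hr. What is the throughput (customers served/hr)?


ρ = 1.4448; P_K = (1−ρ)ρ^8/(1−ρ^9) = 0.319515
λ_eff = λ(1 − P_K) = 47.91·(1 − 0.319515) = 47.91·0.680485 = 32.6020 /hr

Final: 32.6020 /hr


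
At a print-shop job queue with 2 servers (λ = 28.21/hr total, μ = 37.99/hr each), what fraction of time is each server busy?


ρ = λ/(cμ) = 28.21/(2·37.99) = 28.21/75.98 = 0.3713

Final: 0.3713


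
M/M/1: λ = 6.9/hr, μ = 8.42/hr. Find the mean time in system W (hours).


W = 1/(μ−λ) = 1/(8.42 − 6.9) = 1/1.52 = 0.6579 hr

Final: 0.6579 hr


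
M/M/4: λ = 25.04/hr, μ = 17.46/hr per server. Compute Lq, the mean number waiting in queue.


a = λ/μ = 1.4341; ρ = a/4 = 0.3585
P₀ = 0.236469
Lq = P₀·a^c·ρ / (c!·(1−ρ)²) = 0.236469·4.23019·0.3585/(24·0.41148)
= 0.03632

Final: 0.03632


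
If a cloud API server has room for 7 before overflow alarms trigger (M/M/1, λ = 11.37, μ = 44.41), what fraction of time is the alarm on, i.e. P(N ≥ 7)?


ρ = 11.37/44.41 = 0.2560
P(N ≥ n) = ρ^n = 0.2560^7 = 0.00007210

Final: 0.00007210


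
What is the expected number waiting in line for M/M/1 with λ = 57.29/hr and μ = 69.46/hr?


ρ = 57.29/69.46 = 0.8248
Lq = ρ²/(1−ρ) = 0.6803/0.1752 = 3.8827

Final: 3.8827


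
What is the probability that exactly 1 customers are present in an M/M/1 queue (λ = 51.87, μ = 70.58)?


ρ = 51.87/70.58 = 0.7349
P_n = (1−ρ)·ρ^n = (1 − 0.7349)·0.7349^1 = 0.2651·0.734911 = 0.194817

Final: 0.194817


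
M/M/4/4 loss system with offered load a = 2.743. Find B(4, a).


B(c,a) = (a^c/c!) / Σ_{k=0}^{c} a^k/k!
a^4/4! = 2.358805
Σ terms (k=0..4): 1.00000 + 2.74300 + 3.76202 + 3.43974 + 2.35880 = 13.303574
B = 2.358805/13.303574 = 0.177306

Final: 0.177306


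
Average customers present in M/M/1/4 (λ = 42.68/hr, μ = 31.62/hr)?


ρ = 42.68/31.62 = 1.3498
L = ρ[1 − (K+1)ρ^K + Kρ^(K+1)] / [(1−ρ)(1−ρ^(K+1))]
Numerator: 1.3498·(1 − 5·3.319328 + 4·4.480358) = 3.137954
Denominator: (-0.3498)·(-3.480358) = 1.217355
L = 3.137954/1.217355 = 2.5777

Final: 2.5777


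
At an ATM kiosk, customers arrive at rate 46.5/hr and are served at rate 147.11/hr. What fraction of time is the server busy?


ρ = λ/μ = 46.5/147.11 = 0.3161

Final: 0.3161


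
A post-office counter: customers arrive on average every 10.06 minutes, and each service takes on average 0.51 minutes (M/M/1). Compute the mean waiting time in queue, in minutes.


λ = 60/10.06 = 5.9642 /hr
μ = 60/0.51 = 117.6471 /hr
ρ = λ/μ = 5.9642/117.6471 = 0.05070
Wq = ρ/(μ−λ) = 0.05070/(117.6471−5.9642) = 0.0004539 hr
In minutes: 0.0004539·60 = 0.02724 min

Final: 0.02724 min


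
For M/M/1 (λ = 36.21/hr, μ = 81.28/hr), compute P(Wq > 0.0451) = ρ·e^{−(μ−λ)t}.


ρ = 36.21/81.28 = 0.4455
P(Wq > t) = ρ·e^{−(μ−λ)t} = 0.4455·e^{−2.0327}
= 0.4455·0.130987 = 0.058354

Final: 0.058354


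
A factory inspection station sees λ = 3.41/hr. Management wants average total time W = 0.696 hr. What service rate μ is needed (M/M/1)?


W = 1/(μ−λ) ⇒ μ − λ = 1/W = 1/0.696 = 1.4368
μ = λ + 1/W = 3.41 + 1.4368 = 4.8468 per hr

Final: 4.8468 /hr


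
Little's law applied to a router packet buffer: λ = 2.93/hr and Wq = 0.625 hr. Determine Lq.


Lq = λWq = 2.93·0.625 = 1.8313

Final: 1.8313


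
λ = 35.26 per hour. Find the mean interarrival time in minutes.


Mean interarrival time = 1/λ = 1/35.26 hour = 0.02836 hour
In minutes: 0.02836 × 60 = 1.7016 min

Final: 1.7016 min


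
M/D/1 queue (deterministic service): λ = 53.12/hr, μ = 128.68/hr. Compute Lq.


ρ = 53.12/128.68 = 0.4128
M/D/1: Lq = ρ²/(2(1−ρ)) = 0.1704/(2·0.5872) = 0.14511

Final: 0.14511


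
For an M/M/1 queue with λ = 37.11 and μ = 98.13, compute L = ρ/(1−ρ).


ρ = λ/μ = 37.11/98.13 = 0.3782
L = ρ/(1−ρ) = 0.3782/(1 − 0.3782) = 0.3782/0.6218 = 0.6082

Final: 0.6082


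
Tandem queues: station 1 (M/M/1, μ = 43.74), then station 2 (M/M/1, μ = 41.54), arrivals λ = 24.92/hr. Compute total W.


Each node sees arrival rate λ = 24.92/hr (tandem ⇒ throughput preserved).
W₁ = 1/(μ₁−λ) = 1/(43.74−24.92) = 0.05313 hr
W₂ = 1/(μ₂−λ) = 1/(41.54−24.92) = 0.06017 hr
W_total = W₁ + W₂ = 0.05313 + 0.06017 = 0.11330 hr

Final: 0.11330 hr


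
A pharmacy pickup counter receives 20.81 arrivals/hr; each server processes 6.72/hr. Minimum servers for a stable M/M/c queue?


Stability requires cμ > λ ⇔ c > λ/μ.
λ/μ = 20.81/6.72 = 3.0967
Minimum integer c = ⌊3.0967⌋ + 1 = 4
Check: 4·6.72 = 26.88 > 20.81, while 3·6.72 = 20.16 ≤ 20.81

Final: 4 servers


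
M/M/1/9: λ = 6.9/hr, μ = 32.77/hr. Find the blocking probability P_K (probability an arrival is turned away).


ρ = λ/μ = 6.9/32.77 = 0.2106
P_K = (1−ρ)ρ^K/(1−ρ^(K+1)) = (0.7894·0.0000008135)/(1 − 0.0000001713)
= 0.0000006422/1.000000 = 0.0000006422

Final: 0.0000006422


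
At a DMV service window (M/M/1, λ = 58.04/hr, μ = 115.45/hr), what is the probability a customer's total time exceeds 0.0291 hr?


W ~ Exponential(μ−λ) for M/M/1.
μ − λ = 115.45 − 58.04 = 57.4100
P(W > t) = e^{−(μ−λ)t} = e^{−1.6706} = 0.188128

Final: 0.188128


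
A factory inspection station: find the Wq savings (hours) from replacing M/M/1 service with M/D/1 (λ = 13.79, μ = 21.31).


ρ = 13.79/21.31 = 0.6471
Wq(M/M/1) = ρ/(μ−λ) = 0.6471/7.52 = 0.08605 hr
Wq(M/D/1) = ρ/(2(μ−λ)) = 0.04303 hr
Savings = 0.08605 − 0.04303 = 0.04303 hr

Final: 0.04303 hr


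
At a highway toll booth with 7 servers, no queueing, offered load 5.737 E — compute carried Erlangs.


B(7,5.737) = 0.167918 (Erlang-B)
Carried load = a(1 − B) = 5.737·(1 − 0.167918) = 5.737·0.832082 = 4.7737 E

Final: 4.7737 Erlangs


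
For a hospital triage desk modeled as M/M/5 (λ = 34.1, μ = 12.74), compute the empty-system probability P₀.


a = λ/μ = 34.1/12.74 = 2.6766; ρ = a/c = 0.5353
Σ_{k=0}^{4} a^k/k! (terms k=0..4) = 1.00000 + 2.67661 + 3.58212 + 3.19598 + 2.13860 = 12.59330
Tail: a^5/(5!(1−ρ)) = 137.38039/(120·0.4647) = 2.46372
P₀ = 1/(12.59330 + 2.46372) = 1/15.05702 = 0.066414

Final: 0.066414


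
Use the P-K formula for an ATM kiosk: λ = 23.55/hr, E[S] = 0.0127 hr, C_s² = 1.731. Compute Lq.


ρ = λ·E[S] = 23.55·0.0127 = 0.2991
Lq = ρ²(1+C_s²)/(2(1−ρ)) = 0.08945·(1+1.731)/(2·0.7009)
= 0.08945·2.7310/1.4018 = 0.17427

Final: 0.17427


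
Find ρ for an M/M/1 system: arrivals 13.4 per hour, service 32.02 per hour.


ρ = λ/μ = 13.4/32.02 = 0.4185

Final: 0.4185


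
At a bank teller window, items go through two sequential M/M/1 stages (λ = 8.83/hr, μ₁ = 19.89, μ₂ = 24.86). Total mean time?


Each node sees arrival rate λ = 8.83/hr (tandem ⇒ throughput preserved).
W₁ = 1/(μ₁−λ) = 1/(19.89−8.83) = 0.09042 hr
W₂ = 1/(μ₂−λ) = 1/(24.86−8.83) = 0.06238 hr
W_total = W₁ + W₂ = 0.09042 + 0.06238 = 0.15280 hr

Final: 0.15280 hr


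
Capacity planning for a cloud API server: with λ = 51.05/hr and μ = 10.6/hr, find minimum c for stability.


Stability requires cμ > λ ⇔ c > λ/μ.
λ/μ = 51.05/10.6 = 4.8160
Minimum integer c = ⌊4.8160⌋ + 1 = 5
Check: 5·10.6 = 53.00 > 51.05, while 4·10.6 = 42.40 ≤ 51.05

Final: 5 servers


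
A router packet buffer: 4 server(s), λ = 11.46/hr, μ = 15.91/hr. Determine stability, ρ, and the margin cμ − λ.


Total capacity cμ = 4·15.91 = 63.64/hr
ρ = λ/(cμ) = 11.46/63.64 = 0.1801
Stable ⇔ ρ < 1: YES
Spare capacity = cμ − λ = 63.64 − 11.46 = 52.18/hr

Final: ρ = 0.1801; stable; margin = 52.18/hr


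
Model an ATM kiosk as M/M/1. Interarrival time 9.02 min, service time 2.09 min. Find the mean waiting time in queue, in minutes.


λ = 60/9.02 = 6.6519 /hr
μ = 60/2.09 = 28.7081 /hr
ρ = λ/μ = 6.6519/28.7081 = 0.2317
Wq = ρ/(μ−λ) = 0.2317/(28.7081−6.6519) = 0.01051 hr
In minutes: 0.01051·60 = 0.6303 min

Final: 0.6303 min


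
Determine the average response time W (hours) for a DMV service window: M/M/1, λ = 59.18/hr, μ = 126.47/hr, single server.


W = 1/(μ−λ) = 1/(126.47 − 59.18) = 1/67.29 = 0.01486 hr

Final: 0.01486 hr


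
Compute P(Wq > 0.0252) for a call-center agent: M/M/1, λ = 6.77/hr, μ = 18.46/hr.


ρ = 6.77/18.46 = 0.3667
P(Wq > t) = ρ·e^{−(μ−λ)t} = 0.3667·e^{−0.2946}
= 0.3667·0.744838 = 0.273161

Final: 0.273161


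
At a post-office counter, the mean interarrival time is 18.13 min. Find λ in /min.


λ = 1/(interarrival time) in consistent units.
1 minute = 1 min, so λ = 1/18.13 = 0.05516 per minute

Final: 0.05516 /min


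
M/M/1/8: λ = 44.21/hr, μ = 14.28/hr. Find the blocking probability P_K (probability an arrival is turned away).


ρ = λ/μ = 44.21/14.28 = 3.0959
P_K = (1−ρ)ρ^K/(1−ρ^(K+1)) = (-2.0959·8439.922520)/(1 − 26129.480014)
= -17689.557494/-26128.480014 = 0.677022

Final: 0.677022


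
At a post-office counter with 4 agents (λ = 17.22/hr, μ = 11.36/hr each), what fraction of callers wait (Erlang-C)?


a = λ/μ = 1.5158; ρ = a/4 = 0.3790
P₀ = 0.217416 (from M/M/c formula)
C(c,a) = [a^c/(c!(1−ρ))]·P₀ = [5.27982/(24·0.6210)]·0.217416
= 0.35423·0.217416 = 0.077016

Final: 0.077016


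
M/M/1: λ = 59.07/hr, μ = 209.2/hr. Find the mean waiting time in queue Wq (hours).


ρ = 59.07/209.2 = 0.2824
Wq = ρ/(μ−λ) = 0.2824/(209.2 − 59.07) = 0.2824/150.13 = 0.001881 hr

Final: 0.001881 hr


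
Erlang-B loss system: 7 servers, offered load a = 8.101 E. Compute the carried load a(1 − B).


B(7,8.101) = 0.313835 (Erlang-B)
Carried load = a(1 − B) = 8.101·(1 − 0.313835) = 8.101·0.686165 = 5.5586 E

Final: 5.5586 Erlangs


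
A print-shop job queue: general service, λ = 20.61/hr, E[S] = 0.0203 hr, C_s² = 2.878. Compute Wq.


ρ = λ·E[S] = 20.61·0.0203 = 0.4184
E[S²] = E[S]²(1+C_s²) = 0.0203²·(1+2.878) = 0.001598
Wq = λ·E[S²]/(2(1−ρ)) = 20.61·0.001598/(2·0.5816) = 0.02831 hr

Final: 0.02831 hr


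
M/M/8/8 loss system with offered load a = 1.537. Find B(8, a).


B(c,a) = (a^c/c!) / Σ_{k=0}^{c} a^k/k!
a^8/8! = 0.0007725
Σ terms (k=0..8): 1.00000 + 1.53700 + 1.18118 + 0.60516 + 0.23253 + 0.07148 + 0.01831 + 0.004021 + 0.0007725 = 4.650462
B = 0.0007725/4.650462 = 0.0001661

Final: 0.0001661


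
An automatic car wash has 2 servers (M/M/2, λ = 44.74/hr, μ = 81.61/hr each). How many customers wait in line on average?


a = λ/μ = 0.5482; ρ = a/2 = 0.2741
P₀ = 0.569725
Lq = P₀·a^c·ρ / (c!·(1−ρ)²) = 0.569725·0.30054·0.2741/(2·0.52692)
= 0.04454

Final: 0.04454


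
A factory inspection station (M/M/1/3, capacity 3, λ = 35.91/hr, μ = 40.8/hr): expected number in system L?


ρ = 35.91/40.8 = 0.8801
L = ρ[1 − (K+1)ρ^K + Kρ^(K+1)] / [(1−ρ)(1−ρ^(K+1))]
Numerator: 0.8801·(1 − 4·0.681814 + 3·0.600096) = 0.064281
Denominator: (0.1199)·(0.399904) = 0.047930
L = 0.064281/0.047930 = 1.3411

Final: 1.3411


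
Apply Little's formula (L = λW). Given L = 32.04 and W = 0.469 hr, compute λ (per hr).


λ = L/W = 32.04/0.469 = 68.3156 /hr

Final: 68.3156 /hr


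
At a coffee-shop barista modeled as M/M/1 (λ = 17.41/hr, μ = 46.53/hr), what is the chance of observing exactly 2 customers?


ρ = 17.41/46.53 = 0.3742
P_n = (1−ρ)·ρ^n = (1 − 0.3742)·0.3742^2 = 0.6258·0.140001 = 0.087617

Final: 0.087617


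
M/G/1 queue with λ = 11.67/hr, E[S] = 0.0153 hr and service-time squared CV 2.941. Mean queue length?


ρ = λ·E[S] = 11.67·0.0153 = 0.1786
Lq = ρ²(1+C_s²)/(2(1−ρ)) = 0.03188·(1+2.941)/(2·0.8214)
= 0.03188·3.9410/1.6429 = 0.07648

Final: 0.07648


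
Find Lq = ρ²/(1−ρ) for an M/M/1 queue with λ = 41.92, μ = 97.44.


ρ = 41.92/97.44 = 0.4302
Lq = ρ²/(1−ρ) = 0.1851/0.5698 = 0.3248

Final: 0.3248


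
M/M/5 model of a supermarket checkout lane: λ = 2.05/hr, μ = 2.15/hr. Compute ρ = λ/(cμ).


ρ = λ/(cμ) = 2.05/(5·2.15) = 2.05/10.75 = 0.1907

Final: 0.1907


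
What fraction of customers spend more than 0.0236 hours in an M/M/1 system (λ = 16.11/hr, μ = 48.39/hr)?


W ~ Exponential(μ−λ) for M/M/1.
μ − λ = 48.39 − 16.11 = 32.2800
P(W > t) = e^{−(μ−λ)t} = e^{−0.7618} = 0.466822

Final: 0.466822


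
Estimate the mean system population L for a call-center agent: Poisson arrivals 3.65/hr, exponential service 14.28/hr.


ρ = λ/μ = 3.65/14.28 = 0.2556
L = ρ/(1−ρ) = 0.2556/(1 − 0.2556) = 0.2556/0.7444 = 0.3434

Final: 0.3434


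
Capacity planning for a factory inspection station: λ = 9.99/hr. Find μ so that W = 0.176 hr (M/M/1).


W = 1/(μ−λ) ⇒ μ − λ = 1/W = 1/0.176 = 5.6818
μ = λ + 1/W = 9.99 + 5.6818 = 15.6718 per hr

Final: 15.6718 /hr


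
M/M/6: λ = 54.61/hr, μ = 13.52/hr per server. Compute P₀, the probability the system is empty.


a = λ/μ = 54.61/13.52 = 4.0392; ρ = a/c = 0.6732
Σ_{k=0}^{5} a^k/k! (terms k=0..5) = 1.00000 + 4.03920 + 8.15757 + 10.98336 + 11.09100 + 8.95976 = 44.23089
Tail: a^6/(6!(1−ρ)) = 4342.83080/(720·0.3268) = 18.45689
P₀ = 1/(44.23089 + 18.45689) = 1/62.68778 = 0.015952

Final: 0.015952


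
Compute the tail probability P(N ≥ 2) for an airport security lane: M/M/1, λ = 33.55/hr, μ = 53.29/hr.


ρ = 33.55/53.29 = 0.6296
P(N ≥ n) = ρ^n = 0.6296^2 = 0.396363

Final: 0.396363


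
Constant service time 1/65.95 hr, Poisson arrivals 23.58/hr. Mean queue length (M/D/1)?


ρ = 23.58/65.95 = 0.3575
M/D/1: Lq = ρ²/(2(1−ρ)) = 0.1278/(2·0.6425) = 0.09949

Final: 0.09949


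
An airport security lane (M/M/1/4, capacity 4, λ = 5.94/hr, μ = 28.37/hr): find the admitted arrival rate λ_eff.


ρ = 0.2094; P_K = (1−ρ)ρ^4/(1−ρ^5) = 0.001520
λ_eff = λ(1 − P_K) = 5.94·(1 − 0.001520) = 5.94·0.998480 = 5.9310 /hr

Final: 5.9310 /hr


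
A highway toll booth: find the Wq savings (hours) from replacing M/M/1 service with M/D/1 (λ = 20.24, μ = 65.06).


ρ = 20.24/65.06 = 0.3111
Wq(M/M/1) = ρ/(μ−λ) = 0.3111/44.82 = 0.006941 hr
Wq(M/D/1) = ρ/(2(μ−λ)) = 0.003471 hr
Savings = 0.006941 − 0.003471 = 0.003471 hr

Final: 0.003471 hr


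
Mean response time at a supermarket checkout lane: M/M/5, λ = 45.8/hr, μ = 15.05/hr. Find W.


a = 3.0432; ρ = 0.6086; P₀ = 0.044440
Lq = P₀·a^c·ρ/(c!(1−ρ)²) = 0.38410
Wq = Lq/λ = 0.38410/45.8 = 0.008386 hr
W = Wq + 1/μ = 0.008386 + 0.06645 = 0.07483 hr

Final: 0.07483 hr


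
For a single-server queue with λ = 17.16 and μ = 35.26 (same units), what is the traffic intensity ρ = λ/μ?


ρ = λ/μ = 17.16/35.26 = 0.4867

Final: 0.4867


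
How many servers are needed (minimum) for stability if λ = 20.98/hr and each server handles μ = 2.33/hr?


Stability requires cμ > λ ⇔ c > λ/μ.
λ/μ = 20.98/2.33 = 9.0043
Minimum integer c = ⌊9.0043⌋ + 1 = 10
Check: 10·2.33 = 23.30 > 20.98, while 9·2.33 = 20.97 ≤ 20.98

Final: 10 servers


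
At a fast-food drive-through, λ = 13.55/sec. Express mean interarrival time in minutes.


Mean interarrival time = 1/λ = 1/13.55 second = 0.07380 second
In minutes: 0.07380 × 0.0166667 = 0.001230 min

Final: 0.001230 min


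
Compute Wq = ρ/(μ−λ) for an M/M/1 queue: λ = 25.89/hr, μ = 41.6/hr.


ρ = 25.89/41.6 = 0.6224
Wq = ρ/(μ−λ) = 0.6224/(41.6 − 25.89) = 0.6224/15.71 = 0.03962 hr

Final: 0.03962 hr


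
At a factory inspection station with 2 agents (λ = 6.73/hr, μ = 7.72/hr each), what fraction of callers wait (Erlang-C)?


a = λ/μ = 0.8718; ρ = a/2 = 0.4359
P₀ = 0.392873 (from M/M/c formula)
C(c,a) = [a^c/(c!(1−ρ))]·P₀ = [0.75997/(2·0.5641)]·0.392873
= 0.67359·0.392873 = 0.264635

Final: 0.264635


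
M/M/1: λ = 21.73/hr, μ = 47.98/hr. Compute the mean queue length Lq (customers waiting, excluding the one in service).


ρ = 21.73/47.98 = 0.4529
Lq = ρ²/(1−ρ) = 0.2051/0.5471 = 0.3749

Final: 0.3749


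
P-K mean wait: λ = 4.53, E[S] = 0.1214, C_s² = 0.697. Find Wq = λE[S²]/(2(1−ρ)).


ρ = λ·E[S] = 4.53·0.1214 = 0.5499
E[S²] = E[S]²(1+C_s²) = 0.1214²·(1+0.697) = 0.025010
Wq = λ·E[S²]/(2(1−ρ)) = 4.53·0.025010/(2·0.4501) = 0.12587 hr

Final: 0.12587 hr


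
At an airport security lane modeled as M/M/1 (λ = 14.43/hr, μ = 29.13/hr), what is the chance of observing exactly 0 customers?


ρ = 14.43/29.13 = 0.4954
P_n = (1−ρ)·ρ^n = (1 − 0.4954)·0.4954^0 = 0.5046·1.000000 = 0.504634

Final: 0.504634


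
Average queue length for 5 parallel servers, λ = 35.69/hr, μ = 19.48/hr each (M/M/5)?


a = λ/μ = 1.8321; ρ = a/5 = 0.3664
P₀ = 0.159325
Lq = P₀·a^c·ρ / (c!·(1−ρ)²) = 0.159325·20.64372·0.3664/(120·0.40141)
= 0.02502

Final: 0.02502


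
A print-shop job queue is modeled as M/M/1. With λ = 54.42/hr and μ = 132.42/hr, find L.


ρ = λ/μ = 54.42/132.42 = 0.4110
L = ρ/(1−ρ) = 0.4110/(1 − 0.4110) = 0.4110/0.5890 = 0.6977

Final: 0.6977


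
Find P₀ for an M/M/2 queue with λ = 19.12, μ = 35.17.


a = λ/μ = 19.12/35.17 = 0.5436; ρ = a/c = 0.2718
Σ_{k=0}^{1} a^k/k! (terms k=0..1) = 1.00000 + 0.54365 = 1.54365
Tail: a^2/(2!(1−ρ)) = 0.29555/(2·0.7282) = 0.20294
P₀ = 1/(1.54365 + 0.20294) = 1/1.74658 = 0.572546

Final: 0.572546


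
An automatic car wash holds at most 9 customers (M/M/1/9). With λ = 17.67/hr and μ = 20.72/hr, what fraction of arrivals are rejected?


ρ = λ/μ = 17.67/20.72 = 0.8528
P_K = (1−ρ)ρ^K/(1−ρ^(K+1)) = (0.1472·0.238573)/(1 − 0.203455)
= 0.035118/0.796545 = 0.044088

Final: 0.044088


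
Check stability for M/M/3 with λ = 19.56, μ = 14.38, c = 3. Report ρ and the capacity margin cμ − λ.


Total capacity cμ = 3·14.38 = 43.14/hr
ρ = λ/(cμ) = 19.56/43.14 = 0.4534
Stable ⇔ ρ < 1: YES
Spare capacity = cμ − λ = 43.14 − 19.56 = 23.58/hr

Final: ρ = 0.4534; stable; margin = 23.58/hr


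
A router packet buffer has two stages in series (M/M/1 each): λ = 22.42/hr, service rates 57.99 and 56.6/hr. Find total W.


Each node sees arrival rate λ = 22.42/hr (tandem ⇒ throughput preserved).
W₁ = 1/(μ₁−λ) = 1/(57.99−22.42) = 0.02811 hr
W₂ = 1/(μ₂−λ) = 1/(56.6−22.42) = 0.02926 hr
W_total = W₁ + W₂ = 0.02811 + 0.02926 = 0.05737 hr

Final: 0.05737 hr


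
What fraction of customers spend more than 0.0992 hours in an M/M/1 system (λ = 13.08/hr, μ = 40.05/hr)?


W ~ Exponential(μ−λ) for M/M/1.
μ − λ = 40.05 − 13.08 = 26.9700
P(W > t) = e^{−(μ−λ)t} = e^{−2.6754} = 0.068878

Final: 0.068878


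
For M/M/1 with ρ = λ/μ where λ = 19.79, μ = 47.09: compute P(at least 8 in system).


ρ = 19.79/47.09 = 0.4203
P(N ≥ n) = ρ^n = 0.4203^8 = 0.0009731

Final: 0.0009731


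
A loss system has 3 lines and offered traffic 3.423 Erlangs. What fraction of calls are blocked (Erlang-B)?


B(c,a) = (a^c/c!) / Σ_{k=0}^{c} a^k/k!
a^3/3! = 6.684508
Σ terms (k=0..3): 1.00000 + 3.42300 + 5.85846 + 6.68451 = 16.965972
B = 6.684508/16.965972 = 0.393995

Final: 0.393995


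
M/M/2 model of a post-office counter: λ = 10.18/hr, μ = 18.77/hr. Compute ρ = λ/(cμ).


ρ = λ/(cμ) = 10.18/(2·18.77) = 10.18/37.54 = 0.2712

Final: 0.2712


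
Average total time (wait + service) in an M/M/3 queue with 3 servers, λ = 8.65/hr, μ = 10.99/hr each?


a = 0.7871; ρ = 0.2624; P₀ = 0.453105
Lq = P₀·a^c·ρ/(c!(1−ρ)²) = 0.01775
Wq = Lq/λ = 0.01775/8.65 = 0.002053 hr
W = Wq + 1/μ = 0.002053 + 0.09099 = 0.09304 hr

Final: 0.09304 hr


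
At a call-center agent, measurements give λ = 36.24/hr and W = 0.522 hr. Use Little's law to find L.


L = λW = 36.24·0.522 = 18.9173

Final: 18.9173


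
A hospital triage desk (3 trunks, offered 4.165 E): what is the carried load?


B(3,4.165) = 0.465288 (Erlang-B)
Carried load = a(1 − B) = 4.165·(1 − 0.465288) = 4.165·0.534712 = 2.2271 E

Final: 2.2271 Erlangs


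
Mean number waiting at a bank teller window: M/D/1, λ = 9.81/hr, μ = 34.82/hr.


ρ = 9.81/34.82 = 0.2817
M/D/1: Lq = ρ²/(2(1−ρ)) = 0.07937/(2·0.7183) = 0.05525

Final: 0.05525


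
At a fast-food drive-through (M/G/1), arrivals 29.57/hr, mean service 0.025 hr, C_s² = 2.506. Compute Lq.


ρ = λ·E[S] = 29.57·0.025 = 0.7393
Lq = ρ²(1+C_s²)/(2(1−ρ)) = 0.5465·(1+2.506)/(2·0.2607)
= 0.5465·3.5060/0.5215 = 3.67401

Final: 3.67401


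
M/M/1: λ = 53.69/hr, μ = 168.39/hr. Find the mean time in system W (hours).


W = 1/(μ−λ) = 1/(168.39 − 53.69) = 1/114.70 = 0.008718 hr

Final: 0.008718 hr


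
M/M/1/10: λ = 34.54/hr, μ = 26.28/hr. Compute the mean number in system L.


ρ = 34.54/26.28 = 1.3143
L = ρ[1 − (K+1)ρ^K + Kρ^(K+1)] / [(1−ρ)(1−ρ^(K+1))]
Numerator: 1.3143·(1 − 11·15.380474 + 10·20.214672) = 44.635857
Denominator: (-0.3143)·(-19.214672) = 6.039315
L = 44.635857/6.039315 = 7.3909

Final: 7.3909


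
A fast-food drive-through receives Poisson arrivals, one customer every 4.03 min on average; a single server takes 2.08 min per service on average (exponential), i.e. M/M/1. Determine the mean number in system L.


λ = 60/4.03 = 14.8883 /hr
μ = 60/2.08 = 28.8462 /hr
ρ = λ/μ = 14.8883/28.8462 = 0.5161
L = ρ/(1−ρ) = 0.5161/0.4839 = 1.0667

Final: 1.0667


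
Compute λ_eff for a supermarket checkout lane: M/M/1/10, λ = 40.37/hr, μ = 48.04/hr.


ρ = 0.8403; P_K = (1−ρ)ρ^10/(1−ρ^11) = 0.032892
λ_eff = λ(1 − P_K) = 40.37·(1 − 0.032892) = 40.37·0.967108 = 39.0421 /hr

Final: 39.0421 /hr


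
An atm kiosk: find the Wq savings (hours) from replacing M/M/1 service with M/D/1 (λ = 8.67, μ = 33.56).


ρ = 8.67/33.56 = 0.2583
Wq(M/M/1) = ρ/(μ−λ) = 0.2583/24.89 = 0.01038 hr
Wq(M/D/1) = ρ/(2(μ−λ)) = 0.005190 hr
Savings = 0.01038 − 0.005190 = 0.005190 hr

Final: 0.005190 hr


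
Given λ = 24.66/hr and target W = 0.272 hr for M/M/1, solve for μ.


W = 1/(μ−λ) ⇒ μ − λ = 1/W = 1/0.272 = 3.6765
μ = λ + 1/W = 24.66 + 3.6765 = 28.3365 per hr

Final: 28.3365 /hr


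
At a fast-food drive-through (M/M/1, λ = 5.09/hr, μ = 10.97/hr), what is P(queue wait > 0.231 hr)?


ρ = 5.09/10.97 = 0.4640
P(Wq > t) = ρ·e^{−(μ−λ)t} = 0.4640·e^{−1.3583}
= 0.4640·0.257103 = 0.119294

Final: 0.119294


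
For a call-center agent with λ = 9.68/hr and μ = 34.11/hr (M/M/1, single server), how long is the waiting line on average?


ρ = 9.68/34.11 = 0.2838
Lq = ρ²/(1−ρ) = 0.08054/0.7162 = 0.1124

Final: 0.1124


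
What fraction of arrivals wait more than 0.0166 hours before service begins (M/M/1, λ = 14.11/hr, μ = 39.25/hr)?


ρ = 14.11/39.25 = 0.3595
P(Wq > t) = ρ·e^{−(μ−λ)t} = 0.3595·e^{−0.4173}
= 0.3595·0.658807 = 0.236835

Final: 0.236835


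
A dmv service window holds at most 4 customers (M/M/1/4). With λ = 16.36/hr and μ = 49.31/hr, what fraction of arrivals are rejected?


ρ = λ/μ = 16.36/49.31 = 0.3318
P_K = (1−ρ)ρ^K/(1−ρ^(K+1)) = (0.6682·0.012117)/(1 − 0.004020)
= 0.008097/0.995980 = 0.008129

Final: 0.008129


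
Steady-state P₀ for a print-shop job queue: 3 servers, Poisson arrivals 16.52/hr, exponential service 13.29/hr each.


a = λ/μ = 16.52/13.29 = 1.2430; ρ = a/c = 0.4143
Σ_{k=0}^{2} a^k/k! (terms k=0..2) = 1.00000 + 1.24304 + 0.77257 = 3.01561
Tail: a^3/(3!(1−ρ)) = 1.92068/(6·0.5857) = 0.54659
P₀ = 1/(3.01561 + 0.54659) = 1/3.56221 = 0.280725

Final: 0.280725


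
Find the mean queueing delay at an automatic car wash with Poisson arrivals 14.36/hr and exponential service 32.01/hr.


ρ = 14.36/32.01 = 0.4486
Wq = ρ/(μ−λ) = 0.4486/(32.01 − 14.36) = 0.4486/17.65 = 0.02542 hr

Final: 0.02542 hr


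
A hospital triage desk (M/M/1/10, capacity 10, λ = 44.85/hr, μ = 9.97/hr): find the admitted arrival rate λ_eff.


ρ = 4.4985; P_K = (1−ρ)ρ^10/(1−ρ^11) = 0.777704
λ_eff = λ(1 − P_K) = 44.85·(1 − 0.777704) = 44.85·0.222296 = 9.9700 /hr

Final: 9.9700 /hr


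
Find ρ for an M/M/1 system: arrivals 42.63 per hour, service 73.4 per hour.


ρ = λ/μ = 42.63/73.4 = 0.5808

Final: 0.5808


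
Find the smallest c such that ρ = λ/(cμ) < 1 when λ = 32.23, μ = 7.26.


Stability requires cμ > λ ⇔ c > λ/μ.
λ/μ = 32.23/7.26 = 4.4394
Minimum integer c = ⌊4.4394⌋ + 1 = 5
Check: 5·7.26 = 36.30 > 32.23, while 4·7.26 = 29.04 ≤ 32.23

Final: 5 servers


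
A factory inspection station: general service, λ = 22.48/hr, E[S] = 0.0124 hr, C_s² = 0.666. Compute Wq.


ρ = λ·E[S] = 22.48·0.0124 = 0.2788
E[S²] = E[S]²(1+C_s²) = 0.0124²·(1+0.666) = 0.0002562
Wq = λ·E[S²]/(2(1−ρ)) = 22.48·0.0002562/(2·0.7212) = 0.003992 hr

Final: 0.003992 hr


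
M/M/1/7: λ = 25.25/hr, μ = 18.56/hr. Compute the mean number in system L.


ρ = 25.25/18.56 = 1.3605
L = ρ[1 − (K+1)ρ^K + Kρ^(K+1)] / [(1−ρ)(1−ρ^(K+1))]
Numerator: 1.3605·(1 − 8·8.625492 + 7·11.734573) = 19.234180
Denominator: (-0.3605)·(-10.734573) = 3.869305
L = 19.234180/3.869305 = 4.9710

Final: 4.9710


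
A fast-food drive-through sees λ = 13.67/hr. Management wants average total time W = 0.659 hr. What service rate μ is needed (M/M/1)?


W = 1/(μ−λ) ⇒ μ − λ = 1/W = 1/0.659 = 1.5175
μ = λ + 1/W = 13.67 + 1.5175 = 15.1875 per hr

Final: 15.1875 /hr


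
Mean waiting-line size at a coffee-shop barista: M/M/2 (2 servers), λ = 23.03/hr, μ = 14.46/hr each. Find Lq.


a = λ/μ = 1.5927; ρ = a/2 = 0.7963
P₀ = 0.113378
Lq = P₀·a^c·ρ / (c!·(1−ρ)²) = 0.113378·2.53660·0.7963/(2·0.04148)
= 2.76066

Final: 2.76066


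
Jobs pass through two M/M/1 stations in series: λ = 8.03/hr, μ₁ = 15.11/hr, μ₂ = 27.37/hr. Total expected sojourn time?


Each node sees arrival rate λ = 8.03/hr (tandem ⇒ throughput preserved).
W₁ = 1/(μ₁−λ) = 1/(15.11−8.03) = 0.14124 hr
W₂ = 1/(μ₂−λ) = 1/(27.37−8.03) = 0.05171 hr
W_total = W₁ + W₂ = 0.14124 + 0.05171 = 0.19295 hr

Final: 0.19295 hr


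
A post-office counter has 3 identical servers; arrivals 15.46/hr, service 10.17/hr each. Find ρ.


ρ = λ/(cμ) = 15.46/(3·10.17) = 15.46/30.51 = 0.5067

Final: 0.5067


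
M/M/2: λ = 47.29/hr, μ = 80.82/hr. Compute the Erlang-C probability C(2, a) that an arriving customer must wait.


a = λ/μ = 0.5851; ρ = a/2 = 0.2926
P₀ = 0.547312 (from M/M/c formula)
C(c,a) = [a^c/(c!(1−ρ))]·P₀ = [0.34237/(2·0.7074)]·0.547312
= 0.24198·0.547312 = 0.132440

Final: 0.132440


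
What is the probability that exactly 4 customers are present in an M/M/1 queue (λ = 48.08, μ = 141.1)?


ρ = 48.08/141.1 = 0.3408
P_n = (1−ρ)·ρ^n = (1 − 0.3408)·0.3408^4 = 0.6592·0.013482 = 0.008888

Final: 0.008888


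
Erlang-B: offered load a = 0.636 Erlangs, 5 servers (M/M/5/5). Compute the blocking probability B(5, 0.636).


B(c,a) = (a^c/c!) / Σ_{k=0}^{c} a^k/k!
a^5/5! = 0.0008672
Σ terms (k=0..5): 1.00000 + 0.63600 + 0.20225 + 0.04288 + 0.006817 + 0.0008672 = 1.888809
B = 0.0008672/1.888809 = 0.0004591

Final: 0.0004591


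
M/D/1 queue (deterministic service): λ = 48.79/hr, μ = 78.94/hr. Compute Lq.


ρ = 48.79/78.94 = 0.6181
M/D/1: Lq = ρ²/(2(1−ρ)) = 0.3820/(2·0.3819) = 0.50009

Final: 0.50009


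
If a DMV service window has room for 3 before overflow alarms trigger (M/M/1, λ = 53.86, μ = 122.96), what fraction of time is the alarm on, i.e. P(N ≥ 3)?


ρ = 53.86/122.96 = 0.4380
P(N ≥ n) = ρ^n = 0.4380^3 = 0.084044

Final: 0.084044


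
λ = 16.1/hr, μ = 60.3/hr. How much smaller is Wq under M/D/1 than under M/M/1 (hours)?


ρ = 16.1/60.3 = 0.2670
Wq(M/M/1) = ρ/(μ−λ) = 0.2670/44.20 = 0.006041 hr
Wq(M/D/1) = ρ/(2(μ−λ)) = 0.003020 hr
Savings = 0.006041 − 0.003020 = 0.003020 hr

Final: 0.003020 hr


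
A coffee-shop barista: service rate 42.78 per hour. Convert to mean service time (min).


Mean service time = 1/μ = 1/42.78 hour = 0.02338 hour
In minutes: 0.02338 × 60 = 1.4025 min

Final: 1.4025 min


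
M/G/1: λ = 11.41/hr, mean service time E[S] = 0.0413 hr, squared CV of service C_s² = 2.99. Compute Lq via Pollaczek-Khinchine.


ρ = λ·E[S] = 11.41·0.0413 = 0.4712
Lq = ρ²(1+C_s²)/(2(1−ρ)) = 0.2221·(1+2.99)/(2·0.5288)
= 0.2221·3.9900/1.0575 = 0.83782

Final: 0.83782


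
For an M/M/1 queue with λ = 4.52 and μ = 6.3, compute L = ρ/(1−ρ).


ρ = λ/μ = 4.52/6.3 = 0.7175
L = ρ/(1−ρ) = 0.7175/(1 − 0.7175) = 0.7175/0.2825 = 2.5393

Final: 2.5393


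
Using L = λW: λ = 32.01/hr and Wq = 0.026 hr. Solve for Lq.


Lq = λWq = 32.01·0.026 = 0.8323

Final: 0.8323


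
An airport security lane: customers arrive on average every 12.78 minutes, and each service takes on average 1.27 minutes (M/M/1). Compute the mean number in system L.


λ = 60/12.78 = 4.6948 /hr
μ = 60/1.27 = 47.2441 /hr
ρ = λ/μ = 4.6948/47.2441 = 0.09937
L = ρ/(1−ρ) = 0.09937/0.9006 = 0.1103

Final: 0.1103


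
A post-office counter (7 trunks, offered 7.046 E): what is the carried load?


B(7,7.046) = 0.251716 (Erlang-B)
Carried load = a(1 − B) = 7.046·(1 − 0.251716) = 7.046·0.748284 = 5.2724 E

Final: 5.2724 Erlangs


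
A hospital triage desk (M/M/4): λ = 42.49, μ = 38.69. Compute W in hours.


a = 1.0982; ρ = 0.2746; P₀ = 0.332717
Lq = P₀·a^c·ρ/(c!(1−ρ)²) = 0.01052
Wq = Lq/λ = 0.01052/42.49 = 0.0002476 hr
W = Wq + 1/μ = 0.0002476 + 0.02585 = 0.02609 hr

Final: 0.02609 hr


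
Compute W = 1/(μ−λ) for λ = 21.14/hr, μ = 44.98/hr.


W = 1/(μ−λ) = 1/(44.98 − 21.14) = 1/23.84 = 0.04195 hr

Final: 0.04195 hr


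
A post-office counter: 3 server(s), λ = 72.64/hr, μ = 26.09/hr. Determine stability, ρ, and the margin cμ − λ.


Total capacity cμ = 3·26.09 = 78.27/hr
ρ = λ/(cμ) = 72.64/78.27 = 0.9281
Stable ⇔ ρ < 1: YES
Spare capacity = cμ − λ = 78.27 − 72.64 = 5.63/hr

Final: ρ = 0.9281; stable; margin = 5.63/hr


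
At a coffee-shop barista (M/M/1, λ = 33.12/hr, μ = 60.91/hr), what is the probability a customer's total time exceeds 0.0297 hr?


W ~ Exponential(μ−λ) for M/M/1.
μ − λ = 60.91 − 33.12 = 27.7900
P(W > t) = e^{−(μ−λ)t} = e^{−0.8254} = 0.438076

Final: 0.438076


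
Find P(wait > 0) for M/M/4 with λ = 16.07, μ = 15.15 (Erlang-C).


a = λ/μ = 1.0607; ρ = a/4 = 0.2652
P₀ = 0.345544 (from M/M/c formula)
C(c,a) = [a^c/(c!(1−ρ))]·P₀ = [1.26594/(24·0.7348)]·0.345544
= 0.07178·0.345544 = 0.024804

Final: 0.024804


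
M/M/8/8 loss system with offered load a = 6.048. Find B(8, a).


B(c,a) = (a^c/c!) / Σ_{k=0}^{c} a^k/k!
a^8/8! = 44.399056
Σ terms (k=0..8): 1.00000 + 6.04800 + 18.28915 + 36.87093 + 55.74885 + 67.43381 + 67.97328 + 58.72891 + 44.39906 = 356.491976
B = 44.399056/356.491976 = 0.124544

Final: 0.124544


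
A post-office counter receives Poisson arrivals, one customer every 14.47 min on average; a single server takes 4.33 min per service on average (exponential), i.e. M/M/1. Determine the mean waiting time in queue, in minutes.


λ = 60/14.47 = 4.1465 /hr
μ = 60/4.33 = 13.8568 /hr
ρ = λ/μ = 4.1465/13.8568 = 0.2992
Wq = ρ/(μ−λ) = 0.2992/(13.8568−4.1465) = 0.03082 hr
In minutes: 0.03082·60 = 1.849 min

Final: 1.849 min


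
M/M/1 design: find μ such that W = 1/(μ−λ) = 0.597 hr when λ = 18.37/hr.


W = 1/(μ−λ) ⇒ μ − λ = 1/W = 1/0.597 = 1.6750
μ = λ + 1/W = 18.37 + 1.6750 = 20.0450 per hr

Final: 20.0450 /hr


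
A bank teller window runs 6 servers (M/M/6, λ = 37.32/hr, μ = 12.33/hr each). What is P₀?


a = λ/μ = 37.32/12.33 = 3.0268; ρ = a/c = 0.5045
Σ_{k=0}^{5} a^k/k! (terms k=0..5) = 1.00000 + 3.02676 + 4.58065 + 4.62152 + 3.49706 + 2.11695 = 18.84294
Tail: a^6/(6!(1−ρ)) = 768.90264/(720·0.4955) = 2.15507
P₀ = 1/(18.84294 + 2.15507) = 1/20.99801 = 0.047624

Final: 0.047624


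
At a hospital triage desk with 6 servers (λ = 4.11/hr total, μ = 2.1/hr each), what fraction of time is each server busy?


ρ = λ/(cμ) = 4.11/(6·2.1) = 4.11/12.60 = 0.3262

Final: 0.3262


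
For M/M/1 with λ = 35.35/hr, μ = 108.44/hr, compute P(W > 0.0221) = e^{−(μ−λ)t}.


W ~ Exponential(μ−λ) for M/M/1.
μ − λ = 108.44 − 35.35 = 73.0900
P(W > t) = e^{−(μ−λ)t} = e^{−1.6153} = 0.198833

Final: 0.198833


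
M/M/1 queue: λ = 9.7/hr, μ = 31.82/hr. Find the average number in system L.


ρ = λ/μ = 9.7/31.82 = 0.3048
L = ρ/(1−ρ) = 0.3048/(1 − 0.3048) = 0.3048/0.6952 = 0.4385

Final: 0.4385


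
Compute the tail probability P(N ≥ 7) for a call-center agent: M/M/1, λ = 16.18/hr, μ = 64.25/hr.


ρ = 16.18/64.25 = 0.2518
P(N ≥ n) = ρ^n = 0.2518^7 = 0.00006423

Final: 0.00006423


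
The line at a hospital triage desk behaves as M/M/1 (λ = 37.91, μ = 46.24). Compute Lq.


ρ = 37.91/46.24 = 0.8199
Lq = ρ²/(1−ρ) = 0.6722/0.1801 = 3.7312

Final: 3.7312


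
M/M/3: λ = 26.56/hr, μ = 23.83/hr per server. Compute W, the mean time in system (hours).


a = 1.1146; ρ = 0.3715; P₀ = 0.322284
Lq = P₀·a^c·ρ/(c!(1−ρ)²) = 0.06995
Wq = Lq/λ = 0.06995/26.56 = 0.002634 hr
W = Wq + 1/μ = 0.002634 + 0.04196 = 0.04460 hr

Final: 0.04460 hr


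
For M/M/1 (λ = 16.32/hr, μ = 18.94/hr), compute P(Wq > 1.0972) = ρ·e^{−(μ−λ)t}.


ρ = 16.32/18.94 = 0.8617
P(Wq > t) = ρ·e^{−(μ−λ)t} = 0.8617·e^{−2.8747}
= 0.8617·0.056435 = 0.048628

Final: 0.048628
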